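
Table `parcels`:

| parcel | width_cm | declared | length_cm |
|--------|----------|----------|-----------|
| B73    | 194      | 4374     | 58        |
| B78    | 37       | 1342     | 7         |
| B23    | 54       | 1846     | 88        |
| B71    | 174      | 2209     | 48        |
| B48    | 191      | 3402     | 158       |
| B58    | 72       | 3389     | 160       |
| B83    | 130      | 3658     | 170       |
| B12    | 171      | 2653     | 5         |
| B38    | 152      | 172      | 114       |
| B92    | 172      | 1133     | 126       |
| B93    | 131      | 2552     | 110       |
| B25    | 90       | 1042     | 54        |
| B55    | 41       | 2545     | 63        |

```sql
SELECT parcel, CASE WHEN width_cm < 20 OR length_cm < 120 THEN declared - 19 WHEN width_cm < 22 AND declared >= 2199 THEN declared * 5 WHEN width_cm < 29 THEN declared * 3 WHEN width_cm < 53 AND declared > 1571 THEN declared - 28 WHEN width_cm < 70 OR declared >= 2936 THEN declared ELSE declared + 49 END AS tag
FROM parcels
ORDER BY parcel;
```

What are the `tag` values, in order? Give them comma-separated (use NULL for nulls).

2634, 1827, 1023, 153, 3402, 2526, 3389, 2190, 4355, 1323, 3658, 1182, 2533

parcel=B12: width_cm < 20 OR length_cm < 120 → 2634
parcel=B23: width_cm < 20 OR length_cm < 120 → 1827
parcel=B25: width_cm < 20 OR length_cm < 120 → 1023
parcel=B38: width_cm < 20 OR length_cm < 120 → 153
parcel=B48: width_cm < 70 OR declared >= 2936 → 3402
parcel=B55: width_cm < 20 OR length_cm < 120 → 2526
parcel=B58: width_cm < 70 OR declared >= 2936 → 3389
parcel=B71: width_cm < 20 OR length_cm < 120 → 2190
parcel=B73: width_cm < 20 OR length_cm < 120 → 4355
parcel=B78: width_cm < 20 OR length_cm < 120 → 1323
parcel=B83: width_cm < 70 OR declared >= 2936 → 3658
parcel=B92: ELSE → 1182
parcel=B93: width_cm < 20 OR length_cm < 120 → 2533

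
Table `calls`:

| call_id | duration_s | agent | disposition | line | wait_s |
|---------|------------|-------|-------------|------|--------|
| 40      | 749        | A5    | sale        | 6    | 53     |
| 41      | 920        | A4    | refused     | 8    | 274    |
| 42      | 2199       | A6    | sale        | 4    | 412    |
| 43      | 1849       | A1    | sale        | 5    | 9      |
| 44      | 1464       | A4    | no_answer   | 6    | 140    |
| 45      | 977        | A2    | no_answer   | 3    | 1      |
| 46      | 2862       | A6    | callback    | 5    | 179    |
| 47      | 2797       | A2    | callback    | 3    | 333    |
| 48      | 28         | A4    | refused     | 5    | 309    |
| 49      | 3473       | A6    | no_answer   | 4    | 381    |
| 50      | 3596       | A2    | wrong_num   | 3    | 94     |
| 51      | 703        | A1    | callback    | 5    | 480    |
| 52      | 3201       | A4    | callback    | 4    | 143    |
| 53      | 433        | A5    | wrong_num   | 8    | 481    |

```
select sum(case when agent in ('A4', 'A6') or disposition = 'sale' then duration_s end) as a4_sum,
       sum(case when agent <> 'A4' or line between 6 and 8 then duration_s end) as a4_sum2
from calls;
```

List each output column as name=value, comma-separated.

a4_sum=16745, a4_sum2=22022

[a4_sum: agent in ('A4', 'A6') or disposition = 'sale']
call_id=40: ✓ → 749
call_id=41: ✓ → 920
call_id=42: ✓ → 2199
call_id=43: ✓ → 1849
call_id=44: ✓ → 1464
call_id=45: ✗
call_id=46: ✓ → 2862
call_id=47: ✗
call_id=48: ✓ → 28
call_id=49: ✓ → 3473
call_id=50: ✗
call_id=51: ✗
call_id=52: ✓ → 3201
call_id=53: ✗
a4_sum = 749 + 920 + 2199 + 1849 + 1464 + 2862 + 28 + 3473 + 3201 = 16745
—
[a4_sum2: agent <> 'A4' or line between 6 and 8]
call_id=40: ✓ → 749
call_id=41: ✓ → 920
call_id=42: ✓ → 2199
call_id=43: ✓ → 1849
call_id=44: ✓ → 1464
call_id=45: ✓ → 977
call_id=46: ✓ → 2862
call_id=47: ✓ → 2797
call_id=48: ✗
call_id=49: ✓ → 3473
call_id=50: ✓ → 3596
call_id=51: ✓ → 703
call_id=52: ✗
call_id=53: ✓ → 433
a4_sum2 = 749 + 920 + 2199 + 1849 + 1464 + 977 + 2862 + 2797 + 3473 + 3596 + 703 + 433 = 22022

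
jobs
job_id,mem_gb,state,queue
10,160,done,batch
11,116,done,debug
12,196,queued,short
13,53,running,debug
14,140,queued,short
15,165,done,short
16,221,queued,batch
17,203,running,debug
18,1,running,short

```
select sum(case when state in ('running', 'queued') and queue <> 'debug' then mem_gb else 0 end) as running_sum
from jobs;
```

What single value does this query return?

job_id=10: ✗
job_id=11: ✗
job_id=12: ✓ → 196
job_id=13: ✗
job_id=14: ✓ → 140
job_id=15: ✗
job_id=16: ✓ → 221
job_id=17: ✗
job_id=18: ✓ → 1
running_sum = 196 + 140 + 221 + 1 = 558

558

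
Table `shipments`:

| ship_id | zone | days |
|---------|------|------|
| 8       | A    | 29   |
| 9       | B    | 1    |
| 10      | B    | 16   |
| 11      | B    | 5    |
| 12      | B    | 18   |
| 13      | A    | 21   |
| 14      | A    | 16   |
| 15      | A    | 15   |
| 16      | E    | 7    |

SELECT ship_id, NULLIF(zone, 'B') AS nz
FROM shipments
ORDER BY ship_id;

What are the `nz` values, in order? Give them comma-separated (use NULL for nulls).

A, NULL, NULL, NULL, NULL, A, A, A, E

ship_id=8: zone=A vs B: differ → A
ship_id=9: zone=B vs B: equal → NULL
ship_id=10: zone=B vs B: equal → NULL
ship_id=11: zone=B vs B: equal → NULL
ship_id=12: zone=B vs B: equal → NULL
ship_id=13: zone=A vs B: differ → A
ship_id=14: zone=A vs B: differ → A
ship_id=15: zone=A vs B: differ → A
ship_id=16: zone=E vs B: differ → E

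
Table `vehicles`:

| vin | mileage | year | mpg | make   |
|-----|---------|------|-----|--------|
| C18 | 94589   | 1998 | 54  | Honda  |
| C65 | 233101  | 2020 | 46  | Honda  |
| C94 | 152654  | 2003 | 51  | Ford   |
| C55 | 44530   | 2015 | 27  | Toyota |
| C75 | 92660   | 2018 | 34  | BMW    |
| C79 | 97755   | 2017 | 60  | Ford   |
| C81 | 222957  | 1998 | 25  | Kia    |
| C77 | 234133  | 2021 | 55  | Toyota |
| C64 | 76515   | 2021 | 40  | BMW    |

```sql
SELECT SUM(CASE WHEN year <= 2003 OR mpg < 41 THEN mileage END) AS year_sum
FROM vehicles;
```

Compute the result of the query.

vin=C18: ✓ → 94589
vin=C65: ✗
vin=C94: ✓ → 152654
vin=C55: ✓ → 44530
vin=C75: ✓ → 92660
vin=C79: ✗
vin=C81: ✓ → 222957
vin=C77: ✗
vin=C64: ✓ → 76515
year_sum = 94589 + 152654 + 44530 + 92660 + 222957 + 76515 = 683905

683905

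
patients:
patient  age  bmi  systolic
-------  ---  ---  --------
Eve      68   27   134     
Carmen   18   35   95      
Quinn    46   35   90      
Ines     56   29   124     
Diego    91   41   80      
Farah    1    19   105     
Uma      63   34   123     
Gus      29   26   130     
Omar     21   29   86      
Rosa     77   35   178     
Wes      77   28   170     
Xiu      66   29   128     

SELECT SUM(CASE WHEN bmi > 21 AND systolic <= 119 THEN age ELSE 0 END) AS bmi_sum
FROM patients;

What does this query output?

patient=Eve: ✗
patient=Carmen: ✓ → 18
patient=Quinn: ✓ → 46
patient=Ines: ✗
patient=Diego: ✓ → 91
patient=Farah: ✗
patient=Uma: ✗
patient=Gus: ✗
patient=Omar: ✓ → 21
patient=Rosa: ✗
patient=Wes: ✗
patient=Xiu: ✗
bmi_sum = 18 + 46 + 91 + 21 = 176

176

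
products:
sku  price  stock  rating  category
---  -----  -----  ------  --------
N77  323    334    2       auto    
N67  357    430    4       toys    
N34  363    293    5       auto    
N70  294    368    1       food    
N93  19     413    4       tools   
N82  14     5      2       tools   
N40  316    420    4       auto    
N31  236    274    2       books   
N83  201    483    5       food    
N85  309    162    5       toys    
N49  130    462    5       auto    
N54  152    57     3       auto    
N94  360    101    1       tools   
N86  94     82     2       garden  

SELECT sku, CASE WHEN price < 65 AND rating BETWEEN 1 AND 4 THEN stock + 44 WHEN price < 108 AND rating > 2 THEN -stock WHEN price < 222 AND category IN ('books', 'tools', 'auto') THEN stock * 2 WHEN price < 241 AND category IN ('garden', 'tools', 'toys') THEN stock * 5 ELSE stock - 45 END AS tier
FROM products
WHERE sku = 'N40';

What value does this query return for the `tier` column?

sku = N40: price=316, stock=420, rating=4, category=auto.
price < 65 AND rating BETWEEN 1 AND 4 → false
price < 108 AND rating > 2 → false
price < 222 AND category IN ('books', 'tools', 'auto') → false
price < 241 AND category IN ('garden', 'tools', 'toys') → false
No prior WHEN matched → ELSE → 375

375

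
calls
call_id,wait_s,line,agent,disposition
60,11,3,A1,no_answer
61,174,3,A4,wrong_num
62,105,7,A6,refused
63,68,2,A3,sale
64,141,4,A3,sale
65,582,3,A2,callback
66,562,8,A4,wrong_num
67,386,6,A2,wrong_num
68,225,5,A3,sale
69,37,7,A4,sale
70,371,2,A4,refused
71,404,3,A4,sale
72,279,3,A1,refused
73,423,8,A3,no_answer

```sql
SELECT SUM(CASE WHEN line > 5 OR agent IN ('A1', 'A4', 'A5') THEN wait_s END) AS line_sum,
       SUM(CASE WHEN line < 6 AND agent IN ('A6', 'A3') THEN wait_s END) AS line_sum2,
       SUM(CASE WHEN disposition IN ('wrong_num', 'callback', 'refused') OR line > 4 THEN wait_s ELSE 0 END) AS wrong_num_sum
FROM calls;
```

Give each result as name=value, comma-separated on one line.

line_sum=2752, line_sum2=434, wrong_num_sum=3144

[line_sum: line > 5 OR agent IN ('A1', 'A4', 'A5')]
call_id=60: ✓ → 11
call_id=61: ✓ → 174
call_id=62: ✓ → 105
call_id=63: ✗
call_id=64: ✗
call_id=65: ✗
call_id=66: ✓ → 562
call_id=67: ✓ → 386
call_id=68: ✗
call_id=69: ✓ → 37
call_id=70: ✓ → 371
call_id=71: ✓ → 404
call_id=72: ✓ → 279
call_id=73: ✓ → 423
line_sum = 11 + 174 + 105 + 562 + 386 + 37 + 371 + 404 + 279 + 423 = 2752
—
[line_sum2: line < 6 AND agent IN ('A6', 'A3')]
call_id=60: ✗
call_id=61: ✗
call_id=62: ✗
call_id=63: ✓ → 68
call_id=64: ✓ → 141
call_id=65: ✗
call_id=66: ✗
call_id=67: ✗
call_id=68: ✓ → 225
call_id=69: ✗
call_id=70: ✗
call_id=71: ✗
call_id=72: ✗
call_id=73: ✗
line_sum2 = 68 + 141 + 225 = 434
—
[wrong_num_sum: disposition IN ('wrong_num', 'callback', 'refused') OR line > 4]
call_id=60: ✗
call_id=61: ✓ → 174
call_id=62: ✓ → 105
call_id=63: ✗
call_id=64: ✗
call_id=65: ✓ → 582
call_id=66: ✓ → 562
call_id=67: ✓ → 386
call_id=68: ✓ → 225
call_id=69: ✓ → 37
call_id=70: ✓ → 371
call_id=71: ✗
call_id=72: ✓ → 279
call_id=73: ✓ → 423
wrong_num_sum = 174 + 105 + 582 + 562 + 386 + 225 + 37 + 371 + 279 + 423 = 3144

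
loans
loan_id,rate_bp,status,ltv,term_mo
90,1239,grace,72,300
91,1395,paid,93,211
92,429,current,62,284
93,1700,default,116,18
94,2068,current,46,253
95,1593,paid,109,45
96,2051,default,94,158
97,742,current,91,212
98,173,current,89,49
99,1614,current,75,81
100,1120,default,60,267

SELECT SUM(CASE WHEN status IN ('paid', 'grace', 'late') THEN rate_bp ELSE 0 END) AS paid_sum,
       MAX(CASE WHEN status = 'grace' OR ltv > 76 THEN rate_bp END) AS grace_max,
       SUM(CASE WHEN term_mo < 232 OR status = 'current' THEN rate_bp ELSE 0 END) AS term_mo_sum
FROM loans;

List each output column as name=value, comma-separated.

[paid_sum: status IN ('paid', 'grace', 'late')]
loan_id=90: ✓ → 1239
loan_id=91: ✓ → 1395
loan_id=92: ✗
loan_id=93: ✗
loan_id=94: ✗
loan_id=95: ✓ → 1593
loan_id=96: ✗
loan_id=97: ✗
loan_id=98: ✗
loan_id=99: ✗
loan_id=100: ✗
paid_sum = 1239 + 1395 + 1593 = 4227
—
[grace_max: status = 'grace' OR ltv > 76]
loan_id=90: ✓ → 1239
loan_id=91: ✓ → 1395
loan_id=92: ✗
loan_id=93: ✓ → 1700
loan_id=94: ✗
loan_id=95: ✓ → 1593
loan_id=96: ✓ → 2051
loan_id=97: ✓ → 742
loan_id=98: ✓ → 173
loan_id=99: ✗
loan_id=100: ✗
grace_max = MAX(1239, 1395, 1700, 1593, 2051, 742, 173) = 2051
—
[term_mo_sum: term_mo < 232 OR status = 'current']
loan_id=90: ✗
loan_id=91: ✓ → 1395
loan_id=92: ✓ → 429
loan_id=93: ✓ → 1700
loan_id=94: ✓ → 2068
loan_id=95: ✓ → 1593
loan_id=96: ✓ → 2051
loan_id=97: ✓ → 742
loan_id=98: ✓ → 173
loan_id=99: ✓ → 1614
loan_id=100: ✗
term_mo_sum = 1395 + 429 + 1700 + 2068 + 1593 + 2051 + 742 + 173 + 1614 = 11765

paid_sum=4227, grace_max=2051, term_mo_sum=11765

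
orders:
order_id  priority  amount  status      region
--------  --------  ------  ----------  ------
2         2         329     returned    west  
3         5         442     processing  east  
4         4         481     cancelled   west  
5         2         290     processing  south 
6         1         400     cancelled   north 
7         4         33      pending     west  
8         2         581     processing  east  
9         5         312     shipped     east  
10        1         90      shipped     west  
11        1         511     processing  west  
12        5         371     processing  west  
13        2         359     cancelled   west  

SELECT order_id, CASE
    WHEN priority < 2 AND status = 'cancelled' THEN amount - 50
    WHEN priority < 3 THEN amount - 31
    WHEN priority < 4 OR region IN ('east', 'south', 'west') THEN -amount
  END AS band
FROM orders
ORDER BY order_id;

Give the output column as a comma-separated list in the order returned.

298, -442, -481, 259, 350, -33, 550, -312, 59, 480, -371, 328

order_id=2: priority < 3 → 298
order_id=3: priority < 4 OR region IN ('east', 'south', 'west') → -442
order_id=4: priority < 4 OR region IN ('east', 'south', 'west') → -481
order_id=5: priority < 3 → 259
order_id=6: priority < 2 AND status = 'cancelled' → 350
order_id=7: priority < 4 OR region IN ('east', 'south', 'west') → -33
order_id=8: priority < 3 → 550
order_id=9: priority < 4 OR region IN ('east', 'south', 'west') → -312
order_id=10: priority < 3 → 59
order_id=11: priority < 3 → 480
order_id=12: priority < 4 OR region IN ('east', 'south', 'west') → -371
order_id=13: priority < 3 → 328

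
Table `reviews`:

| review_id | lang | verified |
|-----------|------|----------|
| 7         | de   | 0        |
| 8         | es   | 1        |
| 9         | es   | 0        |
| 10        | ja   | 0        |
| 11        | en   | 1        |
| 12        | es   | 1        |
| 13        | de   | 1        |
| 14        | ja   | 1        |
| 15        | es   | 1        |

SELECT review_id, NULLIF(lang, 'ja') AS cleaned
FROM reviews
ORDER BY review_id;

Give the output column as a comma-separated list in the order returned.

de, es, es, NULL, en, es, de, NULL, es

review_id=7: lang=de vs ja: differ → de
review_id=8: lang=es vs ja: differ → es
review_id=9: lang=es vs ja: differ → es
review_id=10: lang=ja vs ja: equal → NULL
review_id=11: lang=en vs ja: differ → en
review_id=12: lang=es vs ja: differ → es
review_id=13: lang=de vs ja: differ → de
review_id=14: lang=ja vs ja: equal → NULL
review_id=15: lang=es vs ja: differ → es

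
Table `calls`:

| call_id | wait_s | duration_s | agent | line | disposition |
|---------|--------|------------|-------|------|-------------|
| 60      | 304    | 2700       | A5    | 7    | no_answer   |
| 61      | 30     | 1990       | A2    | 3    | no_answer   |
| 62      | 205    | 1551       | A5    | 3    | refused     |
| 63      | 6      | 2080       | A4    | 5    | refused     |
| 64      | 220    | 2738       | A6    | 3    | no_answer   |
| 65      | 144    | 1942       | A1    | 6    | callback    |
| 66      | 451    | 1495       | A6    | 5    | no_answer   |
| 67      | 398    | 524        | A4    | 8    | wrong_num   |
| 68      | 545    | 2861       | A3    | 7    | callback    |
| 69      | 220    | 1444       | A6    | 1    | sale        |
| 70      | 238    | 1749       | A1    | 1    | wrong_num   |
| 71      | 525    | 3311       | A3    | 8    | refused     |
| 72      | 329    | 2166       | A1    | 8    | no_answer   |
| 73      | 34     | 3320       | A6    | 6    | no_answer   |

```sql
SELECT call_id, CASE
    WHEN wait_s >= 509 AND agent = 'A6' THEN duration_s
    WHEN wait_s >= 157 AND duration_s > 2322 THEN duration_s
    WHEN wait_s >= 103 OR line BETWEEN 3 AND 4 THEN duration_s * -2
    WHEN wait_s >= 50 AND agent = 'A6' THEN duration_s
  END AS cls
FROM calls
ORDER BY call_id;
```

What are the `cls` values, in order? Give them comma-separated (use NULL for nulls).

call_id=60: wait_s >= 157 AND duration_s > 2322 → 2700
call_id=61: wait_s >= 103 OR line BETWEEN 3 AND 4 → -3980
call_id=62: wait_s >= 103 OR line BETWEEN 3 AND 4 → -3102
call_id=63: (no match → NULL) → NULL
call_id=64: wait_s >= 157 AND duration_s > 2322 → 2738
call_id=65: wait_s >= 103 OR line BETWEEN 3 AND 4 → -3884
call_id=66: wait_s >= 103 OR line BETWEEN 3 AND 4 → -2990
call_id=67: wait_s >= 103 OR line BETWEEN 3 AND 4 → -1048
call_id=68: wait_s >= 157 AND duration_s > 2322 → 2861
call_id=69: wait_s >= 103 OR line BETWEEN 3 AND 4 → -2888
call_id=70: wait_s >= 103 OR line BETWEEN 3 AND 4 → -3498
call_id=71: wait_s >= 157 AND duration_s > 2322 → 3311
call_id=72: wait_s >= 103 OR line BETWEEN 3 AND 4 → -4332
call_id=73: (no match → NULL) → NULL

2700, -3980, -3102, NULL, 2738, -3884, -2990, -1048, 2861, -2888, -3498, 3311, -4332, NULL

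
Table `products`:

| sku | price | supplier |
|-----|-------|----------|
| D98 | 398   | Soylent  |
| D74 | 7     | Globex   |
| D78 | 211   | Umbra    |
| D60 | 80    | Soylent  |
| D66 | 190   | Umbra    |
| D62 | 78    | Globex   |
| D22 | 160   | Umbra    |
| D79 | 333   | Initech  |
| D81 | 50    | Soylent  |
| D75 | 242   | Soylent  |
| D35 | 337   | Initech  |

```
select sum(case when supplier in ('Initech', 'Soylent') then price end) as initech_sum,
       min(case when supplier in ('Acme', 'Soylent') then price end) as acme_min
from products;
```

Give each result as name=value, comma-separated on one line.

initech_sum=1440, acme_min=50

[initech_sum: supplier in ('Initech', 'Soylent')]
sku=D98: ✓ → 398
sku=D74: ✗
sku=D78: ✗
sku=D60: ✓ → 80
sku=D66: ✗
sku=D62: ✗
sku=D22: ✗
sku=D79: ✓ → 333
sku=D81: ✓ → 50
sku=D75: ✓ → 242
sku=D35: ✓ → 337
initech_sum = 398 + 80 + 333 + 50 + 242 + 337 = 1440
—
[acme_min: supplier in ('Acme', 'Soylent')]
sku=D98: ✓ → 398
sku=D74: ✗
sku=D78: ✗
sku=D60: ✓ → 80
sku=D66: ✗
sku=D62: ✗
sku=D22: ✗
sku=D79: ✗
sku=D81: ✓ → 50
sku=D75: ✓ → 242
sku=D35: ✗
acme_min = MIN(398, 80, 50, 242) = 50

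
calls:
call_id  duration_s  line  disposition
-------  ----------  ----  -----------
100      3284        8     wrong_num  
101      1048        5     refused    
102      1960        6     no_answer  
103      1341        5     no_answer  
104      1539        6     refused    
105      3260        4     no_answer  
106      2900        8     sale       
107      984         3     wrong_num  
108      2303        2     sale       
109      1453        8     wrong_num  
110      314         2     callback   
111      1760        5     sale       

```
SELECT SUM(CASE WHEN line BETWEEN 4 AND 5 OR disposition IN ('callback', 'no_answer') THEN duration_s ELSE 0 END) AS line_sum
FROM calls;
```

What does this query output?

call_id=100: ✗
call_id=101: ✓ → 1048
call_id=102: ✓ → 1960
call_id=103: ✓ → 1341
call_id=104: ✗
call_id=105: ✓ → 3260
call_id=106: ✗
call_id=107: ✗
call_id=108: ✗
call_id=109: ✗
call_id=110: ✓ → 314
call_id=111: ✓ → 1760
line_sum = 1048 + 1960 + 1341 + 3260 + 314 + 1760 = 9683

9683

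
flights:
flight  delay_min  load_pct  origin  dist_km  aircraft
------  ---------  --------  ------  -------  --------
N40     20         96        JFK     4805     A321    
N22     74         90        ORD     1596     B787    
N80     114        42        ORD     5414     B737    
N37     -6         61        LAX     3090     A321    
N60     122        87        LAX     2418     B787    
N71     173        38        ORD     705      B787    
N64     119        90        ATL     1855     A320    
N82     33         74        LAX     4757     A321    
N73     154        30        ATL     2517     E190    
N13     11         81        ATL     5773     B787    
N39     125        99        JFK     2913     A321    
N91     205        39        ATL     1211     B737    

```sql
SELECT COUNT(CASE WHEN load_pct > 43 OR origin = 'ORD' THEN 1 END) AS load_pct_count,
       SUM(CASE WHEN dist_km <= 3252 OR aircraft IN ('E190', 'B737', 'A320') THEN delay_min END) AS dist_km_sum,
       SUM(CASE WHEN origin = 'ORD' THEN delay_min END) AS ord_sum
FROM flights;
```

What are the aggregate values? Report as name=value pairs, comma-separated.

load_pct_count=10, dist_km_sum=1080, ord_sum=361

[load_pct_count: load_pct > 43 OR origin = 'ORD']
flight=N40: ✓ → 1
flight=N22: ✓ → 1
flight=N80: ✓ → 1
flight=N37: ✓ → 1
flight=N60: ✓ → 1
flight=N71: ✓ → 1
flight=N64: ✓ → 1
flight=N82: ✓ → 1
flight=N73: ✗
flight=N13: ✓ → 1
flight=N39: ✓ → 1
flight=N91: ✗
load_pct_count = COUNT(1, 1, 1, 1, 1, 1, 1, 1, 1, 1) = 10
—
[dist_km_sum: dist_km <= 3252 OR aircraft IN ('E190', 'B737', 'A320')]
flight=N40: ✗
flight=N22: ✓ → 74
flight=N80: ✓ → 114
flight=N37: ✓ → -6
flight=N60: ✓ → 122
flight=N71: ✓ → 173
flight=N64: ✓ → 119
flight=N82: ✗
flight=N73: ✓ → 154
flight=N13: ✗
flight=N39: ✓ → 125
flight=N91: ✓ → 205
dist_km_sum = 74 + 114 + -6 + 122 + 173 + 119 + 154 + 125 + 205 = 1080
—
[ord_sum: origin = 'ORD']
flight=N40: ✗
flight=N22: ✓ → 74
flight=N80: ✓ → 114
flight=N37: ✗
flight=N60: ✗
flight=N71: ✓ → 173
flight=N64: ✗
flight=N82: ✗
flight=N73: ✗
flight=N13: ✗
flight=N39: ✗
flight=N91: ✗
ord_sum = 74 + 114 + 173 = 361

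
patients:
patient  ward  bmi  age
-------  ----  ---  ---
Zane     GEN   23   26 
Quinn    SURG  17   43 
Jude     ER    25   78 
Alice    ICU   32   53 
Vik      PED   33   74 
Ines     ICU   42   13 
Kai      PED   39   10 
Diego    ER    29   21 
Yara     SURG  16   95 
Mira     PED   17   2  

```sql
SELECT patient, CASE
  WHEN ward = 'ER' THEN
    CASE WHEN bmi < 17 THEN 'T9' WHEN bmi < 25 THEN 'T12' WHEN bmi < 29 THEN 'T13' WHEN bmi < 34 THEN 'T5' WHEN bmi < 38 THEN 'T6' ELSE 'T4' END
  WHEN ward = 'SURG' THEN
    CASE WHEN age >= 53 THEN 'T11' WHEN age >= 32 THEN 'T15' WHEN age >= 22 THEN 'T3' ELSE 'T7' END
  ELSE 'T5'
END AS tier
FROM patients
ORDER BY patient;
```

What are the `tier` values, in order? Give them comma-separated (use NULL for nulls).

patient=Alice: ward='ICU' → outer ELSE → T5
patient=Diego: ward='ER' → inner[bmi < 34] → T5
patient=Ines: ward='ICU' → outer ELSE → T5
patient=Jude: ward='ER' → inner[bmi < 29] → T13
patient=Kai: ward='PED' → outer ELSE → T5
patient=Mira: ward='PED' → outer ELSE → T5
patient=Quinn: ward='SURG' → inner[age >= 32] → T15
patient=Vik: ward='PED' → outer ELSE → T5
patient=Yara: ward='SURG' → inner[age >= 53] → T11
patient=Zane: ward='GEN' → outer ELSE → T5

T5, T5, T5, T13, T5, T5, T15, T5, T11, T5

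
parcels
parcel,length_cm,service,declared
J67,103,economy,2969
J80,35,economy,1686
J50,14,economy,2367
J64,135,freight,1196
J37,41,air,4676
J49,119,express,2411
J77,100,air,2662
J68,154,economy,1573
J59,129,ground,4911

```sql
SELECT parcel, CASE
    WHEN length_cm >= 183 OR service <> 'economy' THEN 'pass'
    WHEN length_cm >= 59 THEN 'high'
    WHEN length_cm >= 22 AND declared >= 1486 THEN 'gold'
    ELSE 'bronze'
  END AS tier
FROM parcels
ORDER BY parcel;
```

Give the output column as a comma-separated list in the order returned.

parcel=J37: length_cm >= 183 OR service <> 'economy' → pass
parcel=J49: length_cm >= 183 OR service <> 'economy' → pass
parcel=J50: ELSE → bronze
parcel=J59: length_cm >= 183 OR service <> 'economy' → pass
parcel=J64: length_cm >= 183 OR service <> 'economy' → pass
parcel=J67: length_cm >= 59 → high
parcel=J68: length_cm >= 59 → high
parcel=J77: length_cm >= 183 OR service <> 'economy' → pass
parcel=J80: length_cm >= 22 AND declared >= 1486 → gold

pass, pass, bronze, pass, pass, high, high, pass, gold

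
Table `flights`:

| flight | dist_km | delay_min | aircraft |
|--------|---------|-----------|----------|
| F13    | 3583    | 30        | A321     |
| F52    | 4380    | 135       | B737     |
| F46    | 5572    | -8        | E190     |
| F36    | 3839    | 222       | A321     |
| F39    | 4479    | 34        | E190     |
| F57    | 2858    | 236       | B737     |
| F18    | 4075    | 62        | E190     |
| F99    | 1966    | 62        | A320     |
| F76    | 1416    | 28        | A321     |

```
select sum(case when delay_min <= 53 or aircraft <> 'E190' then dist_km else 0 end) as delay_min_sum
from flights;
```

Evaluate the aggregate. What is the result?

flight=F13: ✓ → 3583
flight=F52: ✓ → 4380
flight=F46: ✓ → 5572
flight=F36: ✓ → 3839
flight=F39: ✓ → 4479
flight=F57: ✓ → 2858
flight=F18: ✗
flight=F99: ✓ → 1966
flight=F76: ✓ → 1416
delay_min_sum = 3583 + 4380 + 5572 + 3839 + 4479 + 2858 + 1966 + 1416 = 28093

28093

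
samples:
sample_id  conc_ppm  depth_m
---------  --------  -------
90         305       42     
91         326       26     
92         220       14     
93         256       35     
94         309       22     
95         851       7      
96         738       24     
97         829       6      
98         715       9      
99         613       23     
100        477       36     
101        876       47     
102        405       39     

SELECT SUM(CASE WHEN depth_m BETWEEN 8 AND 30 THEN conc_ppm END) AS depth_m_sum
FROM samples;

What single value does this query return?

sample_id=90: ✗
sample_id=91: ✓ → 326
sample_id=92: ✓ → 220
sample_id=93: ✗
sample_id=94: ✓ → 309
sample_id=95: ✗
sample_id=96: ✓ → 738
sample_id=97: ✗
sample_id=98: ✓ → 715
sample_id=99: ✓ → 613
sample_id=100: ✗
sample_id=101: ✗
sample_id=102: ✗
depth_m_sum = 326 + 220 + 309 + 738 + 715 + 613 = 2921

2921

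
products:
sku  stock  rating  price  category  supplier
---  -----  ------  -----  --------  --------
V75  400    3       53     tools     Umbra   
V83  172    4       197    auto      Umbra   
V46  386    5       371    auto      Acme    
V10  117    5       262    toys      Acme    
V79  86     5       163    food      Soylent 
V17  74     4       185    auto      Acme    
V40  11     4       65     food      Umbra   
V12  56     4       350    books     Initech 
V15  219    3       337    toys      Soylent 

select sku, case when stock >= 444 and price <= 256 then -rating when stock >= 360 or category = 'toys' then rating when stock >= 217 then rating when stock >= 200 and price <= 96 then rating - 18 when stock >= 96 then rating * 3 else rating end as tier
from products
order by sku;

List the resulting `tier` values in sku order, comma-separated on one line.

sku=V10: stock >= 360 or category = 'toys' → 5
sku=V12: ELSE → 4
sku=V15: stock >= 360 or category = 'toys' → 3
sku=V17: ELSE → 4
sku=V40: ELSE → 4
sku=V46: stock >= 360 or category = 'toys' → 5
sku=V75: stock >= 360 or category = 'toys' → 3
sku=V79: ELSE → 5
sku=V83: stock >= 96 → 12

5, 4, 3, 4, 4, 5, 3, 5, 12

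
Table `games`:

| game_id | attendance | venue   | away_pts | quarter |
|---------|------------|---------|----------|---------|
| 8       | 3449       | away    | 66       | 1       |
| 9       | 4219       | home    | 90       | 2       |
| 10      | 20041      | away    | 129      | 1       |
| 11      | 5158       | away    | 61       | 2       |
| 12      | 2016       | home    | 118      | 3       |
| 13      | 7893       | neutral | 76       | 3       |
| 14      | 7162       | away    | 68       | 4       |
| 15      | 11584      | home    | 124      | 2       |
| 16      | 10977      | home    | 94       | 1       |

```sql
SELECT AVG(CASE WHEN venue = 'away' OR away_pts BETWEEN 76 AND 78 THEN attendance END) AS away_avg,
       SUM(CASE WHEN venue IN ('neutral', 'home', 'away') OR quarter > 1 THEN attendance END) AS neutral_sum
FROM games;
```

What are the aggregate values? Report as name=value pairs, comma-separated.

away_avg=8740.6, neutral_sum=72499

[away_avg: venue = 'away' OR away_pts BETWEEN 76 AND 78]
game_id=8: ✓ → 3449
game_id=9: ✗
game_id=10: ✓ → 20041
game_id=11: ✓ → 5158
game_id=12: ✗
game_id=13: ✓ → 7893
game_id=14: ✓ → 7162
game_id=15: ✗
game_id=16: ✗
away_avg = (3449 + 20041 + 5158 + 7893 + 7162) / 5 = 8740.6
—
[neutral_sum: venue IN ('neutral', 'home', 'away') OR quarter > 1]
game_id=8: ✓ → 3449
game_id=9: ✓ → 4219
game_id=10: ✓ → 20041
game_id=11: ✓ → 5158
game_id=12: ✓ → 2016
game_id=13: ✓ → 7893
game_id=14: ✓ → 7162
game_id=15: ✓ → 11584
game_id=16: ✓ → 10977
neutral_sum = 3449 + 4219 + 20041 + 5158 + 2016 + 7893 + 7162 + 11584 + 10977 = 72499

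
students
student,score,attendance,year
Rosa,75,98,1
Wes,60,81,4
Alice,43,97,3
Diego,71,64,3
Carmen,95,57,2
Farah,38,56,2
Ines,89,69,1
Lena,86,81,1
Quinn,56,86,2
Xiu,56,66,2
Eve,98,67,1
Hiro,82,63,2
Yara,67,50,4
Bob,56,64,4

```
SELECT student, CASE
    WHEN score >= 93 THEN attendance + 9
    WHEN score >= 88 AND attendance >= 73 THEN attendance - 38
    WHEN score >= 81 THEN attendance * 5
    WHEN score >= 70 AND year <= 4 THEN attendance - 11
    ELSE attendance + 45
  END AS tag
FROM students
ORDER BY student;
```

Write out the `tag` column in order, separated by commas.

142, 109, 66, 53, 76, 101, 315, 345, 405, 131, 87, 126, 111, 95

student=Alice: ELSE → 142
student=Bob: ELSE → 109
student=Carmen: score >= 93 → 66
student=Diego: score >= 70 AND year <= 4 → 53
student=Eve: score >= 93 → 76
student=Farah: ELSE → 101
student=Hiro: score >= 81 → 315
student=Ines: score >= 81 → 345
student=Lena: score >= 81 → 405
student=Quinn: ELSE → 131
student=Rosa: score >= 70 AND year <= 4 → 87
student=Wes: ELSE → 126
student=Xiu: ELSE → 111
student=Yara: ELSE → 95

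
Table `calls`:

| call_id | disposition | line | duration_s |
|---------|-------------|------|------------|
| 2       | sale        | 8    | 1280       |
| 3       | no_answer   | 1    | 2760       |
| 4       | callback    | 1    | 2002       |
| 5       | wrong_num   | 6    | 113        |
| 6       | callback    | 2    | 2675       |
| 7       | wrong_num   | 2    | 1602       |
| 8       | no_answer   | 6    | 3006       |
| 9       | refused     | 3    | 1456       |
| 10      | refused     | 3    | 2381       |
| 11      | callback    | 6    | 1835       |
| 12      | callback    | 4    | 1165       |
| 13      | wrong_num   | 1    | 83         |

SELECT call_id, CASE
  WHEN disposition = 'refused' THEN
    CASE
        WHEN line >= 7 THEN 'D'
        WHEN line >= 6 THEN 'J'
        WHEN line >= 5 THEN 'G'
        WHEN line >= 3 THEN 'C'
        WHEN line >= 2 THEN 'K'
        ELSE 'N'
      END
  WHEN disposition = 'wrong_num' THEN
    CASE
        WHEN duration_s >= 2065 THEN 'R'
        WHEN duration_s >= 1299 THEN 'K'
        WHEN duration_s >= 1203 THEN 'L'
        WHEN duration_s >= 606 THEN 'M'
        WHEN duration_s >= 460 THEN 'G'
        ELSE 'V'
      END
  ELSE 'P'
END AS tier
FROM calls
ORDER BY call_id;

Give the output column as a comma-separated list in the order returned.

call_id=2: disposition='sale' → outer ELSE → P
call_id=3: disposition='no_answer' → outer ELSE → P
call_id=4: disposition='callback' → outer ELSE → P
call_id=5: disposition='wrong_num' → inner[ELSE] → V
call_id=6: disposition='callback' → outer ELSE → P
call_id=7: disposition='wrong_num' → inner[duration_s >= 1299] → K
call_id=8: disposition='no_answer' → outer ELSE → P
call_id=9: disposition='refused' → inner[line >= 3] → C
call_id=10: disposition='refused' → inner[line >= 3] → C
call_id=11: disposition='callback' → outer ELSE → P
call_id=12: disposition='callback' → outer ELSE → P
call_id=13: disposition='wrong_num' → inner[ELSE] → V

P, P, P, V, P, K, P, C, C, P, P, V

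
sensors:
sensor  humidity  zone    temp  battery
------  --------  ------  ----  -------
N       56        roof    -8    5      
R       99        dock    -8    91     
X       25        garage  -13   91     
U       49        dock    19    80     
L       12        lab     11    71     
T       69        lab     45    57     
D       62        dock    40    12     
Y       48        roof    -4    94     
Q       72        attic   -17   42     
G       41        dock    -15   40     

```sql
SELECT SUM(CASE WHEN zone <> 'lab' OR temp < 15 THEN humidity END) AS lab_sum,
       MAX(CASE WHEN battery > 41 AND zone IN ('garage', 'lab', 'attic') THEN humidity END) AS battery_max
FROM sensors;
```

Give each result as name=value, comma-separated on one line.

lab_sum=464, battery_max=72

[lab_sum: zone <> 'lab' OR temp < 15]
sensor=N: ✓ → 56
sensor=R: ✓ → 99
sensor=X: ✓ → 25
sensor=U: ✓ → 49
sensor=L: ✓ → 12
sensor=T: ✗
sensor=D: ✓ → 62
sensor=Y: ✓ → 48
sensor=Q: ✓ → 72
sensor=G: ✓ → 41
lab_sum = 56 + 99 + 25 + 49 + 12 + 62 + 48 + 72 + 41 = 464
—
[battery_max: battery > 41 AND zone IN ('garage', 'lab', 'attic')]
sensor=N: ✗
sensor=R: ✗
sensor=X: ✓ → 25
sensor=U: ✗
sensor=L: ✓ → 12
sensor=T: ✓ → 69
sensor=D: ✗
sensor=Y: ✗
sensor=Q: ✓ → 72
sensor=G: ✗
battery_max = MAX(25, 12, 69, 72) = 72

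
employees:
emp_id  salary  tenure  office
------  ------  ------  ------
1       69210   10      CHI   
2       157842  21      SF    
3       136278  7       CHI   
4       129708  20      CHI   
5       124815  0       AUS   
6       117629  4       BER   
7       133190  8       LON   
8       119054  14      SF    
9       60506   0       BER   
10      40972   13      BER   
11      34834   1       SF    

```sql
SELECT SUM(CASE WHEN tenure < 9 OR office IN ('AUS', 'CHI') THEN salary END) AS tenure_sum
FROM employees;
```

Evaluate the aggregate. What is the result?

806170

emp_id=1: ✓ → 69210
emp_id=2: ✗
emp_id=3: ✓ → 136278
emp_id=4: ✓ → 129708
emp_id=5: ✓ → 124815
emp_id=6: ✓ → 117629
emp_id=7: ✓ → 133190
emp_id=8: ✗
emp_id=9: ✓ → 60506
emp_id=10: ✗
emp_id=11: ✓ → 34834
tenure_sum = 69210 + 136278 + 129708 + 124815 + 117629 + 133190 + 60506 + 34834 = 806170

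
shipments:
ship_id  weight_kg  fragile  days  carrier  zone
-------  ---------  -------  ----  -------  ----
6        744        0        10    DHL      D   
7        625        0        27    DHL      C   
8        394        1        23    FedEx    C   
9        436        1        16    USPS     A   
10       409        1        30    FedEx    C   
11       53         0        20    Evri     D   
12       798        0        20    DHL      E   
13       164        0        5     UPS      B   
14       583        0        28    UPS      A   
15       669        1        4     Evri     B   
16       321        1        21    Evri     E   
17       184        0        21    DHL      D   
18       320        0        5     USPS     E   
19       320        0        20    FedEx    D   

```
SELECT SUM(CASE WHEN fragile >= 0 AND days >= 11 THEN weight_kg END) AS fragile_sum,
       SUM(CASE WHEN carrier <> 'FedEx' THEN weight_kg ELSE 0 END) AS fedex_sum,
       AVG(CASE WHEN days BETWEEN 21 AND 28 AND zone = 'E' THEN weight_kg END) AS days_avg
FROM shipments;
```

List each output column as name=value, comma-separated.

fragile_sum=4123, fedex_sum=4897, days_avg=321

[fragile_sum: fragile >= 0 AND days >= 11]
ship_id=6: ✗
ship_id=7: ✓ → 625
ship_id=8: ✓ → 394
ship_id=9: ✓ → 436
ship_id=10: ✓ → 409
ship_id=11: ✓ → 53
ship_id=12: ✓ → 798
ship_id=13: ✗
ship_id=14: ✓ → 583
ship_id=15: ✗
ship_id=16: ✓ → 321
ship_id=17: ✓ → 184
ship_id=18: ✗
ship_id=19: ✓ → 320
fragile_sum = 625 + 394 + 436 + 409 + 53 + 798 + 583 + 321 + 184 + 320 = 4123
—
[fedex_sum: carrier <> 'FedEx']
ship_id=6: ✓ → 744
ship_id=7: ✓ → 625
ship_id=8: ✗
ship_id=9: ✓ → 436
ship_id=10: ✗
ship_id=11: ✓ → 53
ship_id=12: ✓ → 798
ship_id=13: ✓ → 164
ship_id=14: ✓ → 583
ship_id=15: ✓ → 669
ship_id=16: ✓ → 321
ship_id=17: ✓ → 184
ship_id=18: ✓ → 320
ship_id=19: ✗
fedex_sum = 744 + 625 + 436 + 53 + 798 + 164 + 583 + 669 + 321 + 184 + 320 = 4897
—
[days_avg: days BETWEEN 21 AND 28 AND zone = 'E']
ship_id=6: ✗
ship_id=7: ✗
ship_id=8: ✗
ship_id=9: ✗
ship_id=10: ✗
ship_id=11: ✗
ship_id=12: ✗
ship_id=13: ✗
ship_id=14: ✗
ship_id=15: ✗
ship_id=16: ✓ → 321
ship_id=17: ✗
ship_id=18: ✗
ship_id=19: ✗
days_avg = 321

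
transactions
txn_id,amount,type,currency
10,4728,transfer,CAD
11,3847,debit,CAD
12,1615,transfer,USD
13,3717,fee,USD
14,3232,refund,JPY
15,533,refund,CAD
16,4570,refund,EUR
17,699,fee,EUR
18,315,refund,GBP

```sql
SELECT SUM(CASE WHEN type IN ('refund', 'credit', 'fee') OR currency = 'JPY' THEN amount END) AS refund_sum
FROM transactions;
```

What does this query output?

13066

txn_id=10: ✗
txn_id=11: ✗
txn_id=12: ✗
txn_id=13: ✓ → 3717
txn_id=14: ✓ → 3232
txn_id=15: ✓ → 533
txn_id=16: ✓ → 4570
txn_id=17: ✓ → 699
txn_id=18: ✓ → 315
refund_sum = 3717 + 3232 + 533 + 4570 + 699 + 315 = 13066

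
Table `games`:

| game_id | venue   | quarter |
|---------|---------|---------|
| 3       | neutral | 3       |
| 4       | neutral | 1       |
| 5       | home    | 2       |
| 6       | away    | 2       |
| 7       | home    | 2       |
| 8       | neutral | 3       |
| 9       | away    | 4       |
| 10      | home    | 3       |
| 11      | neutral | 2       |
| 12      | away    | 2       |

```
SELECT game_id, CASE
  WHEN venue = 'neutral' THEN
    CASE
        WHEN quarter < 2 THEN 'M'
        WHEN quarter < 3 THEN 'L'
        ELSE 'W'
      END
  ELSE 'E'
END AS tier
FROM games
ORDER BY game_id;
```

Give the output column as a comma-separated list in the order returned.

W, M, E, E, E, W, E, E, L, E

game_id=3: venue='neutral' → inner[ELSE] → W
game_id=4: venue='neutral' → inner[quarter < 2] → M
game_id=5: venue='home' → outer ELSE → E
game_id=6: venue='away' → outer ELSE → E
game_id=7: venue='home' → outer ELSE → E
game_id=8: venue='neutral' → inner[ELSE] → W
game_id=9: venue='away' → outer ELSE → E
game_id=10: venue='home' → outer ELSE → E
game_id=11: venue='neutral' → inner[quarter < 3] → L
game_id=12: venue='away' → outer ELSE → E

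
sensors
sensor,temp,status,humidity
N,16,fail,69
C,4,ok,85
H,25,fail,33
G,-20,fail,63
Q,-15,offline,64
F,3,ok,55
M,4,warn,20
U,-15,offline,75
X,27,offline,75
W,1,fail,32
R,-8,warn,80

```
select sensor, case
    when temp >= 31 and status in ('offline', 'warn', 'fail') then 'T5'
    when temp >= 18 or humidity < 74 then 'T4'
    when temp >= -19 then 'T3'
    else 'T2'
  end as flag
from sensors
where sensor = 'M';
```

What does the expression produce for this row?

T4

sensor = M: temp=4, status=warn, humidity=20.
temp >= 31 and status in ('offline', 'warn', 'fail') → false
temp >= 18 or humidity < 74 → true → T4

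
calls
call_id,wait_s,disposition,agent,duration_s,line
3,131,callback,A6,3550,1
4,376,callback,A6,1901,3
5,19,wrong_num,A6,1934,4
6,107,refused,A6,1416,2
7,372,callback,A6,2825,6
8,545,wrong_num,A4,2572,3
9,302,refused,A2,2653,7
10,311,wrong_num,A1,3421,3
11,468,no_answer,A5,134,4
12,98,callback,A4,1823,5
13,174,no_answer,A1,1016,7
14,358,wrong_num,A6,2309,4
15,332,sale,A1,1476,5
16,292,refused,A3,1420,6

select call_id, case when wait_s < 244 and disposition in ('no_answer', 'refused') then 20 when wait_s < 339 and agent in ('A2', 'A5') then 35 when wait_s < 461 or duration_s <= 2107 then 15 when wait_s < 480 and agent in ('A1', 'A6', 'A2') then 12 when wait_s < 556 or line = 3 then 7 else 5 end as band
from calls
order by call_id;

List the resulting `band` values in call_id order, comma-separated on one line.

15, 15, 15, 20, 15, 7, 35, 15, 15, 15, 20, 15, 15, 15

call_id=3: wait_s < 461 or duration_s <= 2107 → 15
call_id=4: wait_s < 461 or duration_s <= 2107 → 15
call_id=5: wait_s < 461 or duration_s <= 2107 → 15
call_id=6: wait_s < 244 and disposition in ('no_answer', 'refused') → 20
call_id=7: wait_s < 461 or duration_s <= 2107 → 15
call_id=8: wait_s < 556 or line = 3 → 7
call_id=9: wait_s < 339 and agent in ('A2', 'A5') → 35
call_id=10: wait_s < 461 or duration_s <= 2107 → 15
call_id=11: wait_s < 461 or duration_s <= 2107 → 15
call_id=12: wait_s < 461 or duration_s <= 2107 → 15
call_id=13: wait_s < 244 and disposition in ('no_answer', 'refused') → 20
call_id=14: wait_s < 461 or duration_s <= 2107 → 15
call_id=15: wait_s < 461 or duration_s <= 2107 → 15
call_id=16: wait_s < 461 or duration_s <= 2107 → 15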